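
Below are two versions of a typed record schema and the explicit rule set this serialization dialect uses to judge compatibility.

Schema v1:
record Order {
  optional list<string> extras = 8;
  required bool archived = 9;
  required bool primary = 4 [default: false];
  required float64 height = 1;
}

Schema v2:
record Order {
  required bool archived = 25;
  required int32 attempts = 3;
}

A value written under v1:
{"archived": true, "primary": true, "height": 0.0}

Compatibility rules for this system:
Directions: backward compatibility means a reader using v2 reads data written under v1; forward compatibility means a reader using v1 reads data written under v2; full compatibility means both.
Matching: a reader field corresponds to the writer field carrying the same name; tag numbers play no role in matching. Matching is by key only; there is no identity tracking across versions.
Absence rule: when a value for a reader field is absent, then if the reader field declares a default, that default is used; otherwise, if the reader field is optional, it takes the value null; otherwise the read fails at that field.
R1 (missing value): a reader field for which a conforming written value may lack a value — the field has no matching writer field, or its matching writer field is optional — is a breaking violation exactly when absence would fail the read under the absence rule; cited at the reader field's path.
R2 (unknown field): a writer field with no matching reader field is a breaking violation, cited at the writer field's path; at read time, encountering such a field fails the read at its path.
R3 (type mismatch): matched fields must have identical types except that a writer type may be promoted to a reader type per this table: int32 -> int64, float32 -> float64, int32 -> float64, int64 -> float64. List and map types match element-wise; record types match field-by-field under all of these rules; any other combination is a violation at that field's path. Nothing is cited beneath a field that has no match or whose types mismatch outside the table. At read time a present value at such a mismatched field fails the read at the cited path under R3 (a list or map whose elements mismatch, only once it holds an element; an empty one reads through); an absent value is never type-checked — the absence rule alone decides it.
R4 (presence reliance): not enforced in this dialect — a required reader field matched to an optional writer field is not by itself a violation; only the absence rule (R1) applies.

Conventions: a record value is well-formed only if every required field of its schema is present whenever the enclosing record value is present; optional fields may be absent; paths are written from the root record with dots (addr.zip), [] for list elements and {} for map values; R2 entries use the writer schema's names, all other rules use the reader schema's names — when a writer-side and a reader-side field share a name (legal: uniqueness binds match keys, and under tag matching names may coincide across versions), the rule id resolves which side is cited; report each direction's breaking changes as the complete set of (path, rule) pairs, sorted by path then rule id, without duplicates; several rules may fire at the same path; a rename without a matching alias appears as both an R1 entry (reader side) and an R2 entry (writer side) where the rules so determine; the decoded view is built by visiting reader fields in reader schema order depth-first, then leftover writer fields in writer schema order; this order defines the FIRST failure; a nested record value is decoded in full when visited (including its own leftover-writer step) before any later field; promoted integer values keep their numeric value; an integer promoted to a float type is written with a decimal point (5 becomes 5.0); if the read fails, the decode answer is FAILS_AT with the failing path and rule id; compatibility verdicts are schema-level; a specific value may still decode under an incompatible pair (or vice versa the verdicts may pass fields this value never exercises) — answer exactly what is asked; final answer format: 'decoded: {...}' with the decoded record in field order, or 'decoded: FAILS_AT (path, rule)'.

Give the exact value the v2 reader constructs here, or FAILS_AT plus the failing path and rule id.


decoded: FAILS_AT (attempts, R1)

each type pair in Order: writer, then reader
decoding the Order value with the v2 reader:
  archived := true
  read fails at attempts under R1 (no fill)
  => FAILS_AT (attempts, R1)
the rest of the Order diff is inert for this question:
  removed field extras from record Order -> changes Order's schema-level verdicts only — the decode of this value is the same
  removed field height from record Order -> changes Order's schema-level verdicts only — the decode of this value is the same
  removed field primary from record Order -> changes Order's schema-level verdicts only — the decode of this value is the same
  field archived in record Order: tag 9 changed to 25 -> triggers nothing under the printed rules; the Order answer is the same either way


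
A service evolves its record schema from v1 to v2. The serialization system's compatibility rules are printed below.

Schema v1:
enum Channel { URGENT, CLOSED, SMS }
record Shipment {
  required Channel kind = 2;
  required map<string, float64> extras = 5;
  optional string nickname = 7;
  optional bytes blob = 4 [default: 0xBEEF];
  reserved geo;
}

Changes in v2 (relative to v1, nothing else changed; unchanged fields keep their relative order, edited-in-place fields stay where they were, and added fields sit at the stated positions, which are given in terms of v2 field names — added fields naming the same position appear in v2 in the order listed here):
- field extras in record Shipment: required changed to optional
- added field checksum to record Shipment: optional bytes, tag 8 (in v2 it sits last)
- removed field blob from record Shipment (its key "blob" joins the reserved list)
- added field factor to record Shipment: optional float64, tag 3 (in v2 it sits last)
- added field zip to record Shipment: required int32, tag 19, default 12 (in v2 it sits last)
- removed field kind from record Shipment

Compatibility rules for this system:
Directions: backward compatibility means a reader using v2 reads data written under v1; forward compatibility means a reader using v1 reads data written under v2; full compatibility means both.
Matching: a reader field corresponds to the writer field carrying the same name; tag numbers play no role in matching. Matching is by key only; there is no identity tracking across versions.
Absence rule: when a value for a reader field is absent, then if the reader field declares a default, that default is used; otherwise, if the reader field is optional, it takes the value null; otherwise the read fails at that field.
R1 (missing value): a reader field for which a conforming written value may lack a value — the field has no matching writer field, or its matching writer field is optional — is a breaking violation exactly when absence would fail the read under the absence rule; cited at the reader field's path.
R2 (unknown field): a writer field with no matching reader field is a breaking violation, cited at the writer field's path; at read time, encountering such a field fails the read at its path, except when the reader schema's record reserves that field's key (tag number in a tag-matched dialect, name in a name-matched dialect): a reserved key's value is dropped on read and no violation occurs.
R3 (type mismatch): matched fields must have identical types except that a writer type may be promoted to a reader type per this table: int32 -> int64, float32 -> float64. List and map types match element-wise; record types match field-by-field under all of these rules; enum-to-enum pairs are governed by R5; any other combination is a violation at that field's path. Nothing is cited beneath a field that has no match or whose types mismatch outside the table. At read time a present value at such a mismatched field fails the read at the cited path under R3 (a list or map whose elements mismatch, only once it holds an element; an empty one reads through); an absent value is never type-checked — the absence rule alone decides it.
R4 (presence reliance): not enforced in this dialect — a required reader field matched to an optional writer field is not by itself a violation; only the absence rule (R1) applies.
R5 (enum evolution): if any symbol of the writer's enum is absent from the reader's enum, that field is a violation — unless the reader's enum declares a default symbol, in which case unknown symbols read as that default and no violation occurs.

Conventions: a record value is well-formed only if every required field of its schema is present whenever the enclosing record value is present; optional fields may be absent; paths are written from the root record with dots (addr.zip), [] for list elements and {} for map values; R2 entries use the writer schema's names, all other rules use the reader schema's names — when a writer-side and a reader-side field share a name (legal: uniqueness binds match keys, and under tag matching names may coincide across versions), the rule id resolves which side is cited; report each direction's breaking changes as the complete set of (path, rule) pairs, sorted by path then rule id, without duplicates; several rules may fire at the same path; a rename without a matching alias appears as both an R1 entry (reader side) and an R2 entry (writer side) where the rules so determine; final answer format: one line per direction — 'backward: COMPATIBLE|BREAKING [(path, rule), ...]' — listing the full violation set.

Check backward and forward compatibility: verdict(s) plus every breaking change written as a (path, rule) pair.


backward: BREAKING [(kind, R2)]; forward: BREAKING [(checksum, R2), (extras, R1), (factor, R2), (kind, R1), (zip, R2)]

in Shipment below, arrows point writer -> reader
backward pass over Shipment, reader schema v2, writer schema v1:
  extras: map<string, float64> -> map<string, float64>, writer required; from extras
  nickname: string -> string, writer optional; from nickname
  checksum: no writer-side match
  factor: no writer-side match
  zip: no writer-side match
  kind (writer side), unknown to reader
  blob (writer side), unknown to reader
  R2 fires at kind
  => backward verdict for Shipment: BREAKING, 1 violation(s)
forward pass over Shipment, reader schema v1, writer schema v2:
  kind: no writer-side match
  extras: map<string, float64> -> map<string, float64>, writer optional; from extras
  nickname: string -> string, writer optional; from nickname
  blob: no writer-side match
  checksum (writer side), unknown to reader
  factor (writer side), unknown to reader
  zip (writer side), unknown to reader
  R2 fires at checksum
  R1 fires at extras
  R2 fires at factor
  R1 fires at kind
  R2 fires at zip
  => forward verdict for Shipment: BREAKING, 5 violation(s)


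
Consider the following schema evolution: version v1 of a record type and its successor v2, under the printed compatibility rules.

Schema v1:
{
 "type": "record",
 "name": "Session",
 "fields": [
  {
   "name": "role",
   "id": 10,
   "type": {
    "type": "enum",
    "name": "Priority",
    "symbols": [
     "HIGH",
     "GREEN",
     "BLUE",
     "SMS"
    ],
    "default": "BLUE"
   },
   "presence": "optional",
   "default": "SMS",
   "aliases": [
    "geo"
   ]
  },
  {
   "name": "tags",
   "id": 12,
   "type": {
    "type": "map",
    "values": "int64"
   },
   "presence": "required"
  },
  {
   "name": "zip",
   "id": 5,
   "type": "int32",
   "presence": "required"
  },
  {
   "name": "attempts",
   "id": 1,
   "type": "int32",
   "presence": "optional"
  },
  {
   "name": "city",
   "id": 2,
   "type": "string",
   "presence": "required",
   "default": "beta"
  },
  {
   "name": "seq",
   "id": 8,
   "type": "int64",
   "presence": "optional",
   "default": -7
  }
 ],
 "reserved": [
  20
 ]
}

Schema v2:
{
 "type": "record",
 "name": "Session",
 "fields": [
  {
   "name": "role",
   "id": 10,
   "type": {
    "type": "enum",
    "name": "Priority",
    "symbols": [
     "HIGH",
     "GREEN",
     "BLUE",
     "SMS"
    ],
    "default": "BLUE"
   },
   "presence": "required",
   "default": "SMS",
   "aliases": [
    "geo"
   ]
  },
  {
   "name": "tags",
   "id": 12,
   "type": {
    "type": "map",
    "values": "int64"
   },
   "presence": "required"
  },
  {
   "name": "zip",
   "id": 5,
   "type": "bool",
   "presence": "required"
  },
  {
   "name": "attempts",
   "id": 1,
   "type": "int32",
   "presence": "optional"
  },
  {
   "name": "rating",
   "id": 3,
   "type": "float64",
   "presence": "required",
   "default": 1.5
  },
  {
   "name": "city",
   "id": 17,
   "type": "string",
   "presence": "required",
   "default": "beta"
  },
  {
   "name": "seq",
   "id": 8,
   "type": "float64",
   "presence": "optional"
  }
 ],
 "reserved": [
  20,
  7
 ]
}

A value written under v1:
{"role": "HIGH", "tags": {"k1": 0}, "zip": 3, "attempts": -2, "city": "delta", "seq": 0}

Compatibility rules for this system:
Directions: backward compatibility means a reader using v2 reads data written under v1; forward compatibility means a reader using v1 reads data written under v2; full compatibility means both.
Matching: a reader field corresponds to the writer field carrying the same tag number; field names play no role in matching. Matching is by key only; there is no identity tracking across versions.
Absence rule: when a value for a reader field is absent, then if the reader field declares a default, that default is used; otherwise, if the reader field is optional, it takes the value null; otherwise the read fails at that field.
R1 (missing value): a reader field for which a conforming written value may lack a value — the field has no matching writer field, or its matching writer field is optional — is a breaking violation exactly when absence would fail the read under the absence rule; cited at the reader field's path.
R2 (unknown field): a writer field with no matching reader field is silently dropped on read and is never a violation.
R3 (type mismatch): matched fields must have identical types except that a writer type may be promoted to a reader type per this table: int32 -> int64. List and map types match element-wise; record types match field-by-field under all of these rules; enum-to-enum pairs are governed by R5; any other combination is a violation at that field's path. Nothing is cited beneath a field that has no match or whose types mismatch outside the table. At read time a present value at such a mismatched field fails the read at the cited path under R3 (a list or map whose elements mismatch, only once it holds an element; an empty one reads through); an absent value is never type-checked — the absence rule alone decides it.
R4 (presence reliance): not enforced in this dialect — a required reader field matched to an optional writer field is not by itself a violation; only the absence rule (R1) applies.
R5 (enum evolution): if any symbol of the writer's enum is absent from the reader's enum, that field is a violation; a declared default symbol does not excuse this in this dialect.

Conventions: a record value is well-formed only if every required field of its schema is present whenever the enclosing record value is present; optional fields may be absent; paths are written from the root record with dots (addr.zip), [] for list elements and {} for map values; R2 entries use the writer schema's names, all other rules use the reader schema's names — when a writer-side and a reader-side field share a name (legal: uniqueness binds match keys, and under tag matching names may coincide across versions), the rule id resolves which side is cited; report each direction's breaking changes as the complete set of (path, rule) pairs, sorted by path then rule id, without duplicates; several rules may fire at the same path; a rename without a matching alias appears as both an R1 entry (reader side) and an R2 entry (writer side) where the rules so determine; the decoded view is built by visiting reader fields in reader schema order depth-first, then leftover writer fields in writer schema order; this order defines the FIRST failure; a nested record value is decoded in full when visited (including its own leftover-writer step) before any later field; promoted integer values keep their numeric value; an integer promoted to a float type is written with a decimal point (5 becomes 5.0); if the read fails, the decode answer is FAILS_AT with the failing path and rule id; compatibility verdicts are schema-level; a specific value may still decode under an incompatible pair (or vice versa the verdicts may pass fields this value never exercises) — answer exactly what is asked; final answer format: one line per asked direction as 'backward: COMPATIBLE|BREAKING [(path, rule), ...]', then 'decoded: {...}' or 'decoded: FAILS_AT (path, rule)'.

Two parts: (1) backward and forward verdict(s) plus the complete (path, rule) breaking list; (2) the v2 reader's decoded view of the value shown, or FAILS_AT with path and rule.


backward: BREAKING [(seq, R3), (zip, R3)]; forward: BREAKING [(seq, R3), (zip, R3)]; decoded: FAILS_AT (zip, R3)

the writer's type comes first in each Session pair
backward for Session (reader v2, writer v1):
  role: paired with writer role (Priority -> Priority; writer optional)
  tags: paired with writer tags (map<string, int64> -> map<string, int64>; writer required)
  zip: paired with writer zip (int32 -> bool; writer required)
  attempts: paired with writer attempts (int32 -> int32; writer optional)
  rating: no writer match
  city: no writer match
  seq: paired with writer seq (int64 -> float64; writer optional)
  writer city: unknown to reader
  R3 fires at seq
  R3 fires at zip
  => backward: BREAKING (2)
forward for Session (reader v1, writer v2):
  role: paired with writer role (Priority -> Priority; writer required)
  tags: paired with writer tags (map<string, int64> -> map<string, int64>; writer required)
  zip: paired with writer zip (bool -> int32; writer required)
  attempts: paired with writer attempts (int32 -> int32; writer optional)
  city: no writer match
  seq: paired with writer seq (float64 -> int64; writer optional)
  writer rating: unknown to reader
  writer city: unknown to reader
  R3 fires at seq
  R3 fires at zip
  => forward: BREAKING (2)
decode walk for Session under reader schema v2:
  role := "HIGH"
  tags := {"k1": 0}
  read fails at zip under R3
  => FAILS_AT (zip, R3)


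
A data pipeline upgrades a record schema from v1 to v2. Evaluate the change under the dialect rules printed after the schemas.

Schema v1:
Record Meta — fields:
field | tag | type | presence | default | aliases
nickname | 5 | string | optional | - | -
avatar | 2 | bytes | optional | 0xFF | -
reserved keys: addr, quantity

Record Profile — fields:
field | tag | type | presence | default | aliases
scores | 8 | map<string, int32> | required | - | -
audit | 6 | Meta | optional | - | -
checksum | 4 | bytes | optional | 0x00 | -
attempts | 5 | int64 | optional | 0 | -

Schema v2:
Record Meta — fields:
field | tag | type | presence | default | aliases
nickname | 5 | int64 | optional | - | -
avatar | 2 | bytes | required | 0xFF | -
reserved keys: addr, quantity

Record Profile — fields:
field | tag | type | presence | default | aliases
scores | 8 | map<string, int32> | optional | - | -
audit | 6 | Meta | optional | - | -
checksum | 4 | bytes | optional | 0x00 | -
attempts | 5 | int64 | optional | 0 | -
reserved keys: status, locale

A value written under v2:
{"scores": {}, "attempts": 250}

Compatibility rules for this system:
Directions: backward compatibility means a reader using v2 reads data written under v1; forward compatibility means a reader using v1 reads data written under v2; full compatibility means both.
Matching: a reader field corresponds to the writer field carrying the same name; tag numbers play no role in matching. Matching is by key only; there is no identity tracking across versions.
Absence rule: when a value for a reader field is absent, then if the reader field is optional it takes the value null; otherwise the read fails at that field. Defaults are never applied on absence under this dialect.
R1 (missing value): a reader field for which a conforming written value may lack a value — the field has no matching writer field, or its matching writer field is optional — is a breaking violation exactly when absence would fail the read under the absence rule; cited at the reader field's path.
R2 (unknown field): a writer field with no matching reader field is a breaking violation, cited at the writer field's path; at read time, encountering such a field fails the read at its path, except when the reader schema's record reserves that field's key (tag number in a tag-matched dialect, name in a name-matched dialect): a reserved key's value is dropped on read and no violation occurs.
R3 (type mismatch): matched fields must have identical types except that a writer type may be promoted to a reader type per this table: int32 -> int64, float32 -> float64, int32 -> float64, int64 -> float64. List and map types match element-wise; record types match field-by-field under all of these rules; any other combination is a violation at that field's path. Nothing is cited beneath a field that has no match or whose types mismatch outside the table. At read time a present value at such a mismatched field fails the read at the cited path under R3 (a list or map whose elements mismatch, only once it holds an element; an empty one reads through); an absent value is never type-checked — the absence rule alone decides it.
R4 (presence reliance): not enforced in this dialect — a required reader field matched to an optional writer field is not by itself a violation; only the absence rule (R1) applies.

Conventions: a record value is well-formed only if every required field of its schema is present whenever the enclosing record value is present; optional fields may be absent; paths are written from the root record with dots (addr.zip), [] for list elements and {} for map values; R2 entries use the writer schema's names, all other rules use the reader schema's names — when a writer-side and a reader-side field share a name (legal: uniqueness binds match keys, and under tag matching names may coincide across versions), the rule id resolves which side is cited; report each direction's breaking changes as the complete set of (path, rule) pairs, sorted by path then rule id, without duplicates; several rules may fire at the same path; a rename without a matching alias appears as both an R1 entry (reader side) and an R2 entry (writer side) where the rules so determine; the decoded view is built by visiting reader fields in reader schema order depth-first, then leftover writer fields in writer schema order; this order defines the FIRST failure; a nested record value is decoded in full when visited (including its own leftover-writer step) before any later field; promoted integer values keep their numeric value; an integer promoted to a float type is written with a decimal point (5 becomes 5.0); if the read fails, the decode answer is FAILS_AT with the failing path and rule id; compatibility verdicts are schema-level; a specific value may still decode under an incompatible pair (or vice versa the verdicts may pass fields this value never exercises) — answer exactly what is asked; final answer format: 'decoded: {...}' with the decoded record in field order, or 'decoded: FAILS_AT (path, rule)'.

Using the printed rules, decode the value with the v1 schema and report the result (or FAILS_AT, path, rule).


decoded: {"scores": {}, "audit": null, "checksum": null, "attempts": 250}

the writer's type comes first in each Profile pair
migrating the Profile value to v1:
  scores := {}
  audit := null (absent, optional -> null)
  checksum := null (absent, optional -> null)
  attempts := 250
  => decoded: {"scores": {}, "audit": null, "checksum": null, "attempts": 250}
diffs on Profile not affecting the asked answer:
  field nickname in record Meta: type string changed to int64 -> shifts the Profile verdicts, not this decode
  field avatar in record Meta: optional changed to required -> shifts the Profile verdicts, not this decode
  field scores in record Profile: required changed to optional -> shifts the Profile verdicts, not this decode


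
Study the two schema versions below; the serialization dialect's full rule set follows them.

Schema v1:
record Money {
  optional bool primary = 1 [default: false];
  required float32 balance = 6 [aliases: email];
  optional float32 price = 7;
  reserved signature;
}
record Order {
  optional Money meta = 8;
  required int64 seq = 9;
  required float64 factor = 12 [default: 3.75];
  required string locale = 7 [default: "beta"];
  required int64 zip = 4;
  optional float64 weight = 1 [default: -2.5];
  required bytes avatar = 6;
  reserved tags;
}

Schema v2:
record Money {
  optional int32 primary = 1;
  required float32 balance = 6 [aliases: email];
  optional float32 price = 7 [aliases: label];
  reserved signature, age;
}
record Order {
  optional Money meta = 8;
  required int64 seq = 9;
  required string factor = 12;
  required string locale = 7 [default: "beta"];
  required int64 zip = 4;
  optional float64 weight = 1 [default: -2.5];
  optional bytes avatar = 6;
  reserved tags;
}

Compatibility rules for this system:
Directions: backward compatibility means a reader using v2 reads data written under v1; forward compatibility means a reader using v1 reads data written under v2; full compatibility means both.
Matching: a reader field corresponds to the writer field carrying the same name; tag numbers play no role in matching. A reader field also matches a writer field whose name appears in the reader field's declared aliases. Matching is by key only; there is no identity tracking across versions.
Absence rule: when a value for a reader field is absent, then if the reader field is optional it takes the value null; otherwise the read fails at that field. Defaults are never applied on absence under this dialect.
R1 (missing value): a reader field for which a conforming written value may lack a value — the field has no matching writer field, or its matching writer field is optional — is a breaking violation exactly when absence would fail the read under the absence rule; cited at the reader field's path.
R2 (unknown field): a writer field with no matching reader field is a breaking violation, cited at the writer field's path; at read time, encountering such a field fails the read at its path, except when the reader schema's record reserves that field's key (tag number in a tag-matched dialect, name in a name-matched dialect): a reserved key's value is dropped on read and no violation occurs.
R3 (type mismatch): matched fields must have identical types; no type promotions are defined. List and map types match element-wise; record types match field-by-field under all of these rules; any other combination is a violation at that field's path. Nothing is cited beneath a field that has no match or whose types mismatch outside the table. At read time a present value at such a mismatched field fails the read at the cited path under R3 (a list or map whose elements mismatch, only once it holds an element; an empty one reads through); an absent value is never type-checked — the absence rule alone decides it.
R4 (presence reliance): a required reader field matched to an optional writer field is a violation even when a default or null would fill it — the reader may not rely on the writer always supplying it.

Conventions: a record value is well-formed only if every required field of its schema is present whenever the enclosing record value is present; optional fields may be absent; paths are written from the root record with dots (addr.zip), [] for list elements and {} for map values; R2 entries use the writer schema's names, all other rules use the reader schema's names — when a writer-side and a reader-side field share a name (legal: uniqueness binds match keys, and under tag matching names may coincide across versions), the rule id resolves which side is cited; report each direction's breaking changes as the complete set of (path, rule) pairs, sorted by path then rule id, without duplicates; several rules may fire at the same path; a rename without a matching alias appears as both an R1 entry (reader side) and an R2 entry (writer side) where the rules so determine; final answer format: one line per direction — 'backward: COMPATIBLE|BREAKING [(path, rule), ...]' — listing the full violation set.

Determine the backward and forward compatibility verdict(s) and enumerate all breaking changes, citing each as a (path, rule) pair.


backward: BREAKING [(factor, R3), (meta.primary, R3)]; forward: BREAKING [(avatar, R1), (avatar, R4), (factor, R3), (meta.primary, R3)]

in Order below, arrows point writer -> reader
checking backward for Order: reader v2 against writer v1:
  meta <- meta (Money -> Money, writer optional)
  seq <- seq (int64 -> int64, writer required)
  factor <- factor (float64 -> string, writer required)
  locale <- locale (string -> string, writer required)
  zip <- zip (int64 -> int64, writer required)
  weight <- weight (float64 -> float64, writer optional)
  avatar <- avatar (bytes -> bytes, writer required)
  meta.primary <- meta.primary (bool -> int32, writer optional)
  meta.balance <- meta.balance (float32 -> float32, writer required)
  meta.price <- meta.price (float32 -> float32, writer optional)
  rule R3 violated at factor
  rule R3 violated at meta.primary
  => 2 violation(s): backward is BREAKING for Order
checking forward for Order: reader v1 against writer v2:
  meta <- meta (Money -> Money, writer optional)
  seq <- seq (int64 -> int64, writer required)
  factor <- factor (string -> float64, writer required)
  locale <- locale (string -> string, writer required)
  zip <- zip (int64 -> int64, writer required)
  weight <- weight (float64 -> float64, writer optional)
  avatar <- avatar (bytes -> bytes, writer optional)
  meta.primary <- meta.primary (int32 -> bool, writer optional)
  meta.balance <- meta.balance (float32 -> float32, writer required)
  meta.price <- meta.price (float32 -> float32, writer optional)
  rule R1 violated at avatar
  rule R4 violated at avatar
  rule R3 violated at factor
  rule R3 violated at meta.primary
  => 4 violation(s): forward is BREAKING for Order


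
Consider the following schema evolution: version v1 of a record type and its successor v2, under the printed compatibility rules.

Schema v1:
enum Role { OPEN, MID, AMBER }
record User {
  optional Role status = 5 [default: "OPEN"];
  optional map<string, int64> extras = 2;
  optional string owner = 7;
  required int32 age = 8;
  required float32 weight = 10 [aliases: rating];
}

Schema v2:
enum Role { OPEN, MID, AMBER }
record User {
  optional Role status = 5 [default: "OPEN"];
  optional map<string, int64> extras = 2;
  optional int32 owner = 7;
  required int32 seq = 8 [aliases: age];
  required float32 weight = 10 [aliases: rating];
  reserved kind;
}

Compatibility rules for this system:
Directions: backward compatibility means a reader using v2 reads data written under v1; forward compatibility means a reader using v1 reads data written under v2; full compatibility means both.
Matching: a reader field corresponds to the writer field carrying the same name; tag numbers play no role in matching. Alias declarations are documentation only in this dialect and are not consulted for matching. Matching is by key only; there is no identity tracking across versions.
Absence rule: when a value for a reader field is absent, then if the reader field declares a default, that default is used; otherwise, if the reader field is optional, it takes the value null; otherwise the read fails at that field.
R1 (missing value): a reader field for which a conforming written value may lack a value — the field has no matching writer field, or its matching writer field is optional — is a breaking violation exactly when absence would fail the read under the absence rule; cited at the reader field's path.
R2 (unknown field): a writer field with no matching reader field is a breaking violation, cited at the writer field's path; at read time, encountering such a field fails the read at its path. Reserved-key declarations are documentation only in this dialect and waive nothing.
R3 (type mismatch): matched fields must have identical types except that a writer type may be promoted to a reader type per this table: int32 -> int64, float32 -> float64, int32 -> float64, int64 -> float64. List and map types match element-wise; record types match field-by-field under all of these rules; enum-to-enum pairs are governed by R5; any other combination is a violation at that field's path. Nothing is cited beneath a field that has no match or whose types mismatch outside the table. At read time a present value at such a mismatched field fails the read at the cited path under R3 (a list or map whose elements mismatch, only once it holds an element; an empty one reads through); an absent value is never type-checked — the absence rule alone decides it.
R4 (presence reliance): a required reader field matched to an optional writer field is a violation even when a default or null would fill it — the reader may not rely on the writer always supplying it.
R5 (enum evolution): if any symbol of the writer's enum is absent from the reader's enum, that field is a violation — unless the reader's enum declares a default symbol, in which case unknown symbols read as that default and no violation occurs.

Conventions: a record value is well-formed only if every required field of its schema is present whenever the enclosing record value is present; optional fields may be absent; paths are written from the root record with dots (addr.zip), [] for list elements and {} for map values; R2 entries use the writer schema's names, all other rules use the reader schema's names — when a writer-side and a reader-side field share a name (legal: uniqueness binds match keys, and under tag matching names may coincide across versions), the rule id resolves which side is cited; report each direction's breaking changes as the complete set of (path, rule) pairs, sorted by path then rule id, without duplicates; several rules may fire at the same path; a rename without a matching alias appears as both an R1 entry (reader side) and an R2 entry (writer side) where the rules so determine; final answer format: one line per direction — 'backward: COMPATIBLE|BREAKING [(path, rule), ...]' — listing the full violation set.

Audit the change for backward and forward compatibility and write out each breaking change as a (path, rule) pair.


arrows below run writer -> reader for User
backward pass over User, reader schema v2, writer schema v1:
  Role -> Role, writer optional: status aligns to status
  map<string, int64> -> map<string, int64>, writer optional: extras aligns to extras
  string -> int32, writer optional: owner aligns to owner
  no writer field matches reader seq
  float32 -> float32, writer required: weight aligns to weight
  writer field age has no reader counterpart
  breaking: (age, R2)
  breaking: (owner, R3)
  breaking: (seq, R1)
  => backward verdict for User: BREAKING, 3 violation(s)
forward pass over User, reader schema v1, writer schema v2:
  Role -> Role, writer optional: status aligns to status
  map<string, int64> -> map<string, int64>, writer optional: extras aligns to extras
  int32 -> string, writer optional: owner aligns to owner
  no writer field matches reader age
  float32 -> float32, writer required: weight aligns to weight
  writer field seq has no reader counterpart
  breaking: (age, R1)
  breaking: (owner, R3)
  breaking: (seq, R2)
  => forward verdict for User: BREAKING, 3 violation(s)

backward: BREAKING [(age, R2), (owner, R3), (seq, R1)]; forward: BREAKING [(age, R1), (owner, R3), (seq, R2)]


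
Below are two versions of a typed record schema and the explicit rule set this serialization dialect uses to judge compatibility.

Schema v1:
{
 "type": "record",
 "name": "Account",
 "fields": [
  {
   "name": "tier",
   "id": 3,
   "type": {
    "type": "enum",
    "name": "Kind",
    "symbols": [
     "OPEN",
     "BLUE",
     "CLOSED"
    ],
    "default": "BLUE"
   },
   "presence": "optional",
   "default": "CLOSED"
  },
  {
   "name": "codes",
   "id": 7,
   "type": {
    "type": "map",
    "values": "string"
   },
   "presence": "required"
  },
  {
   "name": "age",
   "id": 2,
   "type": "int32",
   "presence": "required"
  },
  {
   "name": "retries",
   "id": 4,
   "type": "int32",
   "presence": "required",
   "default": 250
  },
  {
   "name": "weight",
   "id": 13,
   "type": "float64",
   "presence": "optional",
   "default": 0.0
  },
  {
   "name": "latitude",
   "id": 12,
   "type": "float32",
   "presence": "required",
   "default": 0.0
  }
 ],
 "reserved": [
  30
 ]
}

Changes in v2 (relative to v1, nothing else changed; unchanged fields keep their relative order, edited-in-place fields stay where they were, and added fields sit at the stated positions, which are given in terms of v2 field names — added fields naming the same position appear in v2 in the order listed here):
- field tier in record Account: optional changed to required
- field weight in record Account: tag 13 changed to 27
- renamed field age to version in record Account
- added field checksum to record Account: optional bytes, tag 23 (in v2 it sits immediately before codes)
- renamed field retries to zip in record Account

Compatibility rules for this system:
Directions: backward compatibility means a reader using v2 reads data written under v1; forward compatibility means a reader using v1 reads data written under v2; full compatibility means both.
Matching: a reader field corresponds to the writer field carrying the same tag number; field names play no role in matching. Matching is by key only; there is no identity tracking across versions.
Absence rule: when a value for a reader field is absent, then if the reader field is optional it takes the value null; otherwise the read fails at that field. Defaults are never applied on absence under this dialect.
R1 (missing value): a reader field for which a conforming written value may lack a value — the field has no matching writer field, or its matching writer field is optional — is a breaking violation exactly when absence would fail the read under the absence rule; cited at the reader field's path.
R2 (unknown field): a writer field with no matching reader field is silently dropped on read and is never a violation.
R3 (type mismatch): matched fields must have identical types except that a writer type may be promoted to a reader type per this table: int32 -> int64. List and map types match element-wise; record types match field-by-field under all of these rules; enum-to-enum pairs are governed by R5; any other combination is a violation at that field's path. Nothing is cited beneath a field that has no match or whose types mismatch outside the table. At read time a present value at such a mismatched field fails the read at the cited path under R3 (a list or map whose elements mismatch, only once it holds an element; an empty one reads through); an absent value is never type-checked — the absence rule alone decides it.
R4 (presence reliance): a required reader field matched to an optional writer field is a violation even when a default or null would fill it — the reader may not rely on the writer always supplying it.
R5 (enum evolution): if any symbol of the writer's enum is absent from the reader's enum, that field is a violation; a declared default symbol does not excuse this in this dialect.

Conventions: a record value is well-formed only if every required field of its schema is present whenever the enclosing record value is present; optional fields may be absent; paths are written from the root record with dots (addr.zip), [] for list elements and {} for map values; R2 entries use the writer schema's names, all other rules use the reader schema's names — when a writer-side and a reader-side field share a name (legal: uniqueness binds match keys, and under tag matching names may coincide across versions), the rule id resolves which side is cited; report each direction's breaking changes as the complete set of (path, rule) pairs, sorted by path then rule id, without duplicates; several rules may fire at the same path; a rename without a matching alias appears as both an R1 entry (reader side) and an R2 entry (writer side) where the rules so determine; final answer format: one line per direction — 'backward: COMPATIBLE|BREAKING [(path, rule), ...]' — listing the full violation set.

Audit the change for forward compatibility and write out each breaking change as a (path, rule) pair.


forward: COMPATIBLE []

arrows below run writer -> reader for Account
checking forward for Account: reader v1 against writer v2:
  Kind -> Kind, writer required: tier aligns to tier
  map<string, string> -> map<string, string>, writer required: codes aligns to codes
  int32 -> int32, writer required: age aligns to version
  int32 -> int32, writer required: retries aligns to zip
  weight: no writer match
  float32 -> float32, writer required: latitude aligns to latitude
  leftover writer field: checksum
  leftover writer field: weight
  nothing fires on Account: forward is COMPATIBLE
remaining Account differences; none change what is asked:
  field tier in record Account: optional changed to required -> matters only for Account's backward compatibility — outside the asked direction
  field weight in record Account: tag 13 changed to 27 -> triggers nothing under Account's printed rules — same verdict
  renamed field age to version in record Account -> triggers nothing under Account's printed rules — same verdict
  added field checksum to record Account: optional bytes, tag 23 (in v2 it sits immediately before codes) -> triggers nothing under Account's printed rules — same verdict
  renamed field retries to zip in record Account -> triggers nothing under Account's printed rules — same verdict
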